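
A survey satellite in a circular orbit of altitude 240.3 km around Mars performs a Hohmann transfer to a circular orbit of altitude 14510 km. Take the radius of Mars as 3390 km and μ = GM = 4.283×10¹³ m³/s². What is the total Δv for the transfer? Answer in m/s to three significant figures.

Δv_total ≈ 1640 m/s

r₁ = 3390 + 240.3 = 3630.3 km = 3.6303×10⁶ m.
r₂ = 3390 + 14510 = 17900 km = 1.7900×10⁷ m.
Transfer ellipse a_t = (r₁ + r₂)/2 = 1.077×10⁷ m.
At r₁: circular v_c1 = √(μ/r₁) = 3435 m/s; transfer-periapsis v_p = √[μ(2/r₁ − 1/a_t)] = 4429 m/s.
Δv₁ = v_p − v_c1 = 994.3 m/s.
At r₂: circular v_c2 = √(μ/r₂) = 1547 m/s; transfer-apoapsis v_a = √[μ(2/r₂ − 1/a_t)] = 898.3 m/s.
Δv₂ = v_c2 − v_a = 648.6 m/s.
Total Δv = Δv₁ + Δv₂ = 1643 m/s.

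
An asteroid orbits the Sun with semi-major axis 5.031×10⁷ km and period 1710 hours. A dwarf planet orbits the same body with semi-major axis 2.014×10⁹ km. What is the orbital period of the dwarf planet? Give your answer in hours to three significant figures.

Kepler's third law: T² ∝ a³, so T₂ = T₁ (a₂/a₁)^(3/2).
a₂/a₁ = 40.03, (a₂/a₁)^(3/2) = 253.3.
T₂ = 1710 × 253.3 = 4.331×10⁵ hours.

T₂ ≈ 4.33×10⁵ hours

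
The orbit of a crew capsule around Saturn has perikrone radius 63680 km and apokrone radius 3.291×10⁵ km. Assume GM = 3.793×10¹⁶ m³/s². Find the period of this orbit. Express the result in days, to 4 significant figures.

Semi-major axis a = (r_p + r_a)/2 = (63680 + 3.2910×10⁵)/2 = 1.9639×10⁵ km = 1.964×10⁸ m.
By Kepler's third law T = 2π√(a³/μ) = 2π × 1.413×10⁴ = 8.879×10⁴ s.
= 1.028 days.

T ≈ 1.028 days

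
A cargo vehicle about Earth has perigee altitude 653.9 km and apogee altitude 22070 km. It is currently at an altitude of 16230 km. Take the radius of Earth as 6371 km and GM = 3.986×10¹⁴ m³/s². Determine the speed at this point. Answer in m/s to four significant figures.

v ≈ 3577 m/s

r_p = 6371 + 653.9 = 7024.9 km = 7.0249×10⁶ m.
r_a = 6371 + 22070 = 28441 km = 2.8441×10⁷ m.
r = 6371 + 16230 = 22601 km = 2.260×10⁷ m.
Semi-major axis a = (r_p + r_a)/2 = 17733 km = 1.773×10⁷ m.
Vis-viva: v² = μ(2/r − 1/a) = 3.986×10¹⁴ × (8.849×10⁻⁸ − 5.639×10⁻⁸) = 1.279×10⁷ m²/s².
v = 3577 m/s.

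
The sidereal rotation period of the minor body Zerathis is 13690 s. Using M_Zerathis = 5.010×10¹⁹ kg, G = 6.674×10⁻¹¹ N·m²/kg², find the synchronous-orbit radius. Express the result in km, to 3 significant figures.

μ = GM = 6.674×10⁻¹¹ × 5.010×10¹⁹ = 3.344×10⁹ m³/s².
A synchronous orbit has period T, so by Kepler's third law a = (μT²/4π²)^(1/3).
μT²/4π² = 3.344×10⁹ × (1.369×10⁴)² / 39.48 = 1.587×10¹⁶ m³.
a = 2.513×10⁵ m = 251.32 km.

r_sync ≈ 251 km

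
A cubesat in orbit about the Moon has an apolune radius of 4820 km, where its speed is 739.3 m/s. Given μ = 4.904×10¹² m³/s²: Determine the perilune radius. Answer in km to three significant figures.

perilune radius ≈ 1770 km

r_a = 4.820×10⁶ m.
Specific energy ε = v²/2 − μ/r = -7.441×10⁵ J/kg, so a = −μ/(2ε) = 3.295×10⁶ m.
The apsides satisfy r_p + r_a = 2a, so the perilune radius is 2a − r_a = 1.770×10⁶ m = 1770.1 km.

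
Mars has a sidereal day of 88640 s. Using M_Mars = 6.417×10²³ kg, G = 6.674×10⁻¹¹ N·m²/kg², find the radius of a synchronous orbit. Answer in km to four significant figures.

r_sync ≈ 20430 km

μ = GM = 6.674×10⁻¹¹ × 6.417×10²³ = 4.283×10¹³ m³/s².
A synchronous orbit has period T, so by Kepler's third law a = (μT²/4π²)^(1/3).
μT²/4π² = 4.283×10¹³ × (8.864×10⁴)² / 39.48 = 8.524×10²¹ m³.
a = 2.043×10⁷ m = 20427 km.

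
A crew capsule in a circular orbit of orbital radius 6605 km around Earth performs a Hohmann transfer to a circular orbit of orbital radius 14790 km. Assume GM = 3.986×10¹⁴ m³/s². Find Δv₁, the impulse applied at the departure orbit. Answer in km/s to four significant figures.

r₁ = 6605 km = 6.605×10⁶ m.
r₂ = 14790 km = 1.479×10⁷ m.
Transfer ellipse a_t = (r₁ + r₂)/2 = 1.070×10⁷ m.
At r₁: circular v_c1 = √(μ/r₁) = 7768 m/s; transfer-perigee v_p = √[μ(2/r₁ − 1/a_t)] = 9134 m/s.
Δv₁ = v_p − v_c1 = 1366 m/s.
= 1.366 km/s.

Δv ≈ 1.366 km/s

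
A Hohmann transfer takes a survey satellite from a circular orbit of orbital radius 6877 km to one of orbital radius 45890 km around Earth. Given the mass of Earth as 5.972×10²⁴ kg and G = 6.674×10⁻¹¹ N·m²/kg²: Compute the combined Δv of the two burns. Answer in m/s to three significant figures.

Δv_total ≈ 3870 m/s

μ = GM = 6.674×10⁻¹¹ × 5.972×10²⁴ = 3.986×10¹⁴ m³/s².
r₁ = 6877 km = 6.877×10⁶ m.
r₂ = 45890 km = 4.589×10⁷ m.
Transfer ellipse a_t = (r₁ + r₂)/2 = 2.638×10⁷ m.
At r₁: circular v_c1 = √(μ/r₁) = 7613 m/s; transfer-perigee v_p = √[μ(2/r₁ − 1/a_t)] = 10040 m/s.
Δv₁ = v_p − v_c1 = 2427 m/s.
At r₂: circular v_c2 = √(μ/r₂) = 2947 m/s; transfer-apogee v_a = √[μ(2/r₂ − 1/a_t)] = 1505 m/s.
Δv₂ = v_c2 − v_a = 1442 m/s.
Total Δv = Δv₁ + Δv₂ = 3870 m/s.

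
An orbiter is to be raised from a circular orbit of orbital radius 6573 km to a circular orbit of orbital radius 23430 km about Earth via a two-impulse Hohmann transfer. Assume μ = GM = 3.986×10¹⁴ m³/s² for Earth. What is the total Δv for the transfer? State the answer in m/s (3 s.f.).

r₁ = 6573 km = 6.573×10⁶ m.
r₂ = 23430 km = 2.343×10⁷ m.
Transfer ellipse a_t = (r₁ + r₂)/2 = 1.500×10⁷ m.
At r₁: circular v_c1 = √(μ/r₁) = 7787 m/s; transfer-perigee v_p = √[μ(2/r₁ − 1/a_t)] = 9732 m/s.
Δv₁ = v_p − v_c1 = 1945 m/s.
At r₂: circular v_c2 = √(μ/r₂) = 4125 m/s; transfer-apogee v_a = √[μ(2/r₂ − 1/a_t)] = 2730 m/s.
Δv₂ = v_c2 − v_a = 1394 m/s.
Total Δv = Δv₁ + Δv₂ = 3339 m/s.

Δv_total ≈ 3340 m/s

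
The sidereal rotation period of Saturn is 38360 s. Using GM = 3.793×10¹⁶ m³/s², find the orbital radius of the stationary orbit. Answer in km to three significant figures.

A synchronous orbit has period T, so by Kepler's third law a = (μT²/4π²)^(1/3).
μT²/4π² = 3.793×10¹⁶ × (3.836×10⁴)² / 39.48 = 1.414×10²⁴ m³.
a = 1.122×10⁸ m = 1.1223×10⁵ km.

r_sync ≈ 1.12×10⁵ km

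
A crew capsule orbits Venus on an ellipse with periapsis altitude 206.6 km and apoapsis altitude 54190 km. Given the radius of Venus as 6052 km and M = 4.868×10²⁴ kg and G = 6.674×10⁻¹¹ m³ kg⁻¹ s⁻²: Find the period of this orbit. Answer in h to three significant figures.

μ = GM = 6.674×10⁻¹¹ × 4.868×10²⁴ = 3.249×10¹⁴ m³/s².
r_p = 6052 + 206.6 = 6258.6 km = 6.2586×10⁶ m.
r_a = 6052 + 54190 = 60242 km = 6.0242×10⁷ m.
Semi-major axis a = (r_p + r_a)/2 = (6258.6 + 60242)/2 = 33250 km = 3.325×10⁷ m.
By Kepler's third law T = 2π√(a³/μ) = 2π × 1.064×10⁴ = 6.684×10⁴ s.
= 18.57 h.

T ≈ 18.6 h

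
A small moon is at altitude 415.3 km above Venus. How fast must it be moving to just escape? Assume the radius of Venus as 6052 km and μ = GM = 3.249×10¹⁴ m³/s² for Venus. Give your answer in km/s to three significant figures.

v_esc ≈ 10.0 km/s

r = 6052 + 415.3 = 6467.3 km = 6.4673×10⁶ m.
Escape speed v_esc = √(2μ/r) = √(2 × 3.249×10¹⁴ / 6.467×10⁶) = √(1.005×10⁸) = 10020 m/s.
= 10.02 km/s.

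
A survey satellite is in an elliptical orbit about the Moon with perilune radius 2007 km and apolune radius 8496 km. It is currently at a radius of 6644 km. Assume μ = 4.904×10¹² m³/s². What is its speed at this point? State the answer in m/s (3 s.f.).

v ≈ 736 m/s

Semi-major axis a = (r_p + r_a)/2 = 5251.5 km = 5.252×10⁶ m.
Vis-viva: v² = μ(2/r − 1/a) = 4.904×10¹² × (3.010×10⁻⁷ − 1.904×10⁻⁷) = 5.424×10⁵ m²/s².
v = 736.5 m/s.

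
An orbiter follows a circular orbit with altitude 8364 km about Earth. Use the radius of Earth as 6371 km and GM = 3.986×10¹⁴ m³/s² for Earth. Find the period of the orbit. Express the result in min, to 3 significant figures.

r = 6371 + 8364 = 14735 km = 1.4735×10⁷ m.
Kepler's third law: T = 2π√(r³/μ) = 2π√((1.474×10⁷)³ / 3.986×10¹⁴).
r³/μ = 8.026×10⁶ s², so T = 2π × 2.833×10³ = 1.780×10⁴ s.
Converting: 1.780×10⁴ s ÷ 60.00 = 296.7 min.

T ≈ 297 min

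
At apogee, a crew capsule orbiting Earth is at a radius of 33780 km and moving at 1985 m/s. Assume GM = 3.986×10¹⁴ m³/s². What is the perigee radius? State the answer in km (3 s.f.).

perigee radius ≈ 6770 km

r_a = 3.378×10⁷ m.
Specific energy ε = v²/2 − μ/r = -9.830×10⁶ J/kg, so a = −μ/(2ε) = 2.028×10⁷ m.
The apsides satisfy r_p + r_a = 2a, so the perigee radius is 2a − r_a = 6.770×10⁶ m = 6770.3 km.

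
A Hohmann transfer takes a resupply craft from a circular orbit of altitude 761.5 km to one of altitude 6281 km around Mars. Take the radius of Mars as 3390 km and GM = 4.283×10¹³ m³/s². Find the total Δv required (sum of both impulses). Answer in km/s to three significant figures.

r₁ = 3390 + 761.5 = 4151.5 km = 4.1515×10⁶ m.
r₂ = 3390 + 6281 = 9671.0 km = 9.6710×10⁶ m.
Transfer ellipse a_t = (r₁ + r₂)/2 = 6.911×10⁶ m.
At r₁: circular v_c1 = √(μ/r₁) = 3212 m/s; transfer-periapsis v_p = √[μ(2/r₁ − 1/a_t)] = 3800 m/s.
Δv₁ = v_p − v_c1 = 587.6 m/s.
At r₂: circular v_c2 = √(μ/r₂) = 2104 m/s; transfer-apoapsis v_a = √[μ(2/r₂ − 1/a_t)] = 1631 m/s.
Δv₂ = v_c2 − v_a = 473.4 m/s.
Total Δv = Δv₁ + Δv₂ = 1061 m/s = 1.061 km/s.

Δv_total ≈ 1.06 km/s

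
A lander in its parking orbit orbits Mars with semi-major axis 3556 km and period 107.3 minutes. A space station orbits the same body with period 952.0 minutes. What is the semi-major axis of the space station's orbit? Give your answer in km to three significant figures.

a₂ ≈ 15200 km

Kepler's third law: a³ ∝ T², so a₂ = a₁ (T₂/T₁)^(2/3).
T₂/T₁ = 8.872, (T₂/T₁)^(2/3) = 4.286.
a₂ = 3556 × 4.286 = 15240 km.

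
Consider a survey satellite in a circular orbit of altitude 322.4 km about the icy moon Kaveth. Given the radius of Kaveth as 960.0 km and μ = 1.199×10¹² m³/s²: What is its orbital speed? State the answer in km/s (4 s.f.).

r = 960.0 + 322.4 = 1282.4 km = 1.2824×10⁶ m.
For a circular orbit v = √(μ/r) = √(1.199×10¹² / 1.282×10⁶) = √(9.350×10⁵) = 966.9 m/s.
That is 0.9669 km/s.

v ≈ 0.9669 km/s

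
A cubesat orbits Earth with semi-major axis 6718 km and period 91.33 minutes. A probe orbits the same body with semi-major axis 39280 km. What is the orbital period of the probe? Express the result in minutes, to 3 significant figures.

T₂ ≈ 1290 minutes

Kepler's third law: T² ∝ a³, so T₂ = T₁ (a₂/a₁)^(3/2).
a₂/a₁ = 5.847, (a₂/a₁)^(3/2) = 14.14.
T₂ = 91.33 × 14.14 = 1291 minutes.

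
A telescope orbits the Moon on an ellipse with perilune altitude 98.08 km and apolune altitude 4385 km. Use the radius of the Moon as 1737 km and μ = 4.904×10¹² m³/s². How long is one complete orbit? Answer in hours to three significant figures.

T ≈ 6.25 hours

r_p = 1737 + 98.08 = 1835.1 km = 1.8351×10⁶ m.
r_a = 1737 + 4385 = 6122.0 km = 6.1220×10⁶ m.
Semi-major axis a = (r_p + r_a)/2 = (1835.1 + 6122.0)/2 = 3978.5 km = 3.979×10⁶ m.
By Kepler's third law T = 2π√(a³/μ) = 2π × 3.584×10³ = 2.252×10⁴ s.
= 6.254 hours.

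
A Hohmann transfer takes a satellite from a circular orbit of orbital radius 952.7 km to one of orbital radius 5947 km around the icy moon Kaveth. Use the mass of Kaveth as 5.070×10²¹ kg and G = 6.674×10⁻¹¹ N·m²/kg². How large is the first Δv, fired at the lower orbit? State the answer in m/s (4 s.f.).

μ = GM = 6.674×10⁻¹¹ × 5.070×10²¹ = 3.384×10¹¹ m³/s².
r₁ = 952.7 km = 9.527×10⁵ m.
r₂ = 5947 km = 5.947×10⁶ m.
Transfer ellipse a_t = (r₁ + r₂)/2 = 3.450×10⁶ m.
At r₁: circular v_c1 = √(μ/r₁) = 596.0 m/s; transfer-periapsis v_p = √[μ(2/r₁ − 1/a_t)] = 782.5 m/s.
Δv₁ = v_p − v_c1 = 186.5 m/s.

Δv ≈ 186.5 m/s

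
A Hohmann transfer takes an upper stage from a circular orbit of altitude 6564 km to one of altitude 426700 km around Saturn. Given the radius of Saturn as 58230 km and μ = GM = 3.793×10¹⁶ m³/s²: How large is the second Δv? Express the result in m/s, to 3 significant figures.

Δv ≈ 4550 m/s

r₁ = 58230 + 6564 = 64794 km = 6.4794×10⁷ m.
r₂ = 58230 + 426700 = 484930 km = 4.8493×10⁸ m.
Transfer ellipse a_t = (r₁ + r₂)/2 = 2.749×10⁸ m.
At r₁: circular v_c1 = √(μ/r₁) = 24190 m/s; transfer-perikrone v_p = √[μ(2/r₁ − 1/a_t)] = 32140 m/s.
At r₂: circular v_c2 = √(μ/r₂) = 8844 m/s; transfer-apokrone v_a = √[μ(2/r₂ − 1/a_t)] = 4294 m/s.
Δv₂ = v_c2 − v_a = 4550 m/s.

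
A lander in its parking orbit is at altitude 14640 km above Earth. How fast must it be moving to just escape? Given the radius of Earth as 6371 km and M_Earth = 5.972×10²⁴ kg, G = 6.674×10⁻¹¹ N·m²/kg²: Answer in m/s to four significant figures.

μ = GM = 6.674×10⁻¹¹ × 5.972×10²⁴ = 3.986×10¹⁴ m³/s².
r = 6371 + 14640 = 21011 km = 2.1011×10⁷ m.
Escape speed v_esc = √(2μ/r) = √(2 × 3.986×10¹⁴ / 2.101×10⁷) = √(3.794×10⁷) = 6159 m/s.

v_esc ≈ 6159 m/s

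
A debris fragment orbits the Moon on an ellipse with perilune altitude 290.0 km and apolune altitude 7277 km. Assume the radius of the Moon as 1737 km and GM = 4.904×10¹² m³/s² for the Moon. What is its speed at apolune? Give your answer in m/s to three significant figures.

r_p = 1737 + 290.0 = 2027.0 km = 2.0270×10⁶ m.
r_a = 1737 + 7277 = 9014.0 km = 9.0140×10⁶ m.
Semi-major axis a = (r_p + r_a)/2 = 5520.5 km = 5.520×10⁶ m.
Vis-viva: v² = μ(2/r − 1/a) = 4.904×10¹² × (2.219×10⁻⁷ − 1.811×10⁻⁷) = 1.998×10⁵ m²/s².
v = 446.9 m/s.

v ≈ 447 m/s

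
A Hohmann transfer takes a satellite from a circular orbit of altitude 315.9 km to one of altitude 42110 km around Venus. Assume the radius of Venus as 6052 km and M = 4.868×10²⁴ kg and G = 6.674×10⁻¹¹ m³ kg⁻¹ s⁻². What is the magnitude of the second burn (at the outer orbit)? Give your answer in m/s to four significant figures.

Δv ≈ 1342 m/s

μ = GM = 6.674×10⁻¹¹ × 4.868×10²⁴ = 3.249×10¹⁴ m³/s².
r₁ = 6052 + 315.9 = 6367.9 km = 6.3679×10⁶ m.
r₂ = 6052 + 42110 = 48162 km = 4.8162×10⁷ m.
Transfer ellipse a_t = (r₁ + r₂)/2 = 2.726×10⁷ m.
At r₁: circular v_c1 = √(μ/r₁) = 7143 m/s; transfer-periapsis v_p = √[μ(2/r₁ − 1/a_t)] = 9493 m/s.
At r₂: circular v_c2 = √(μ/r₂) = 2597 m/s; transfer-apoapsis v_a = √[μ(2/r₂ − 1/a_t)] = 1255 m/s.
Δv₂ = v_c2 − v_a = 1342 m/s.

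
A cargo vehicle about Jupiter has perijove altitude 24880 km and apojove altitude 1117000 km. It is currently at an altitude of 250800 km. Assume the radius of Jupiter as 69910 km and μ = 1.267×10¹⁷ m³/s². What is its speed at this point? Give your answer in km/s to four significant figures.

v ≈ 24.34 km/s

r_p = 69910 + 24880 = 94790 km = 9.4790×10⁷ m.
r_a = 69910 + 1117000 = 1186900 km = 1.1869×10⁹ m.
r = 69910 + 250800 = 3.2071×10⁵ km = 3.207×10⁸ m.
Semi-major axis a = (r_p + r_a)/2 = 6.4085×10⁵ km = 6.408×10⁸ m.
Vis-viva: v² = μ(2/r − 1/a) = 1.267×10¹⁷ × (6.236×10⁻⁹ − 1.560×10⁻⁹) = 5.924×10⁸ m²/s².
v = 24340 m/s = 24.34 km/s.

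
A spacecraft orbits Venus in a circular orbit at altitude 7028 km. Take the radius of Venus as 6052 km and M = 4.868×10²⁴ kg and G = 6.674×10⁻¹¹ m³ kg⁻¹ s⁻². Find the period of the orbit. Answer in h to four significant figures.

μ = GM = 6.674×10⁻¹¹ × 4.868×10²⁴ = 3.249×10¹⁴ m³/s².
r = 6052 + 7028 = 13080 km = 1.3080×10⁷ m.
Kepler's third law: T = 2π√(r³/μ) = 2π√((1.308×10⁷)³ / 3.249×10¹⁴).
r³/μ = 6.888×10⁶ s², so T = 2π × 2.624×10³ = 1.649×10⁴ s.
Converting: 1.649×10⁴ s ÷ 3600 = 4.581 h.

T ≈ 4.581 h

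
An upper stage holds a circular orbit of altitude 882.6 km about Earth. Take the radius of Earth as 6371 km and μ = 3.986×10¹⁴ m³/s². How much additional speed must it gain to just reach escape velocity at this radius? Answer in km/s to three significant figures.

Δv ≈ 3.07 km/s

r = 6371 + 882.6 = 7253.6 km = 7.2536×10⁶ m.
Circular speed v_c = √(μ/r) = 7413 m/s.
Escape speed v_esc = √(2μ/r) = √2 × v_c = 10480 m/s.
Δv = v_esc − v_c = 3071 m/s = 3.071 km/s.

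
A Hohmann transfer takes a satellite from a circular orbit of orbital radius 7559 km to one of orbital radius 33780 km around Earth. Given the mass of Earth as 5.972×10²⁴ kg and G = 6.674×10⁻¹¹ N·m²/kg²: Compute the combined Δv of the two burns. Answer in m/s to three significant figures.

Δv_total ≈ 3380 m/s

μ = GM = 6.674×10⁻¹¹ × 5.972×10²⁴ = 3.986×10¹⁴ m³/s².
r₁ = 7559 km = 7.559×10⁶ m.
r₂ = 33780 km = 3.378×10⁷ m.
Transfer ellipse a_t = (r₁ + r₂)/2 = 2.067×10⁷ m.
At r₁: circular v_c1 = √(μ/r₁) = 7261 m/s; transfer-perigee v_p = √[μ(2/r₁ − 1/a_t)] = 9283 m/s.
Δv₁ = v_p − v_c1 = 2022 m/s.
At r₂: circular v_c2 = √(μ/r₂) = 3435 m/s; transfer-apogee v_a = √[μ(2/r₂ − 1/a_t)] = 2077 m/s.
Δv₂ = v_c2 − v_a = 1358 m/s.
Total Δv = Δv₁ + Δv₂ = 3379 m/s.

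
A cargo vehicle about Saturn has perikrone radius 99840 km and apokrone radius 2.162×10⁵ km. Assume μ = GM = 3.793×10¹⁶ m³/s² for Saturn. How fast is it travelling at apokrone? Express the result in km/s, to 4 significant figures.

Semi-major axis a = (r_p + r_a)/2 = 1.5802×10⁵ km = 1.580×10⁸ m.
Vis-viva: v² = μ(2/r − 1/a) = 3.793×10¹⁶ × (9.251×10⁻⁹ − 6.328×10⁻⁹) = 1.108×10⁸ m²/s².
v = 10530 m/s = 10.53 km/s.

v ≈ 10.53 km/s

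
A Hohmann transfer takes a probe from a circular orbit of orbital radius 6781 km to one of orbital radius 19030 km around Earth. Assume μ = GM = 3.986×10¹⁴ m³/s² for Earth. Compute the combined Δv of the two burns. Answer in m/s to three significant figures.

Δv_total ≈ 2900 m/s

r₁ = 6781 km = 6.781×10⁶ m.
r₂ = 19030 km = 1.903×10⁷ m.
Transfer ellipse a_t = (r₁ + r₂)/2 = 1.291×10⁷ m.
At r₁: circular v_c1 = √(μ/r₁) = 7667 m/s; transfer-perigee v_p = √[μ(2/r₁ − 1/a_t)] = 9310 m/s.
Δv₁ = v_p − v_c1 = 1643 m/s.
At r₂: circular v_c2 = √(μ/r₂) = 4577 m/s; transfer-apogee v_a = √[μ(2/r₂ − 1/a_t)] = 3317 m/s.
Δv₂ = v_c2 − v_a = 1259 m/s.
Total Δv = Δv₁ + Δv₂ = 2902 m/s.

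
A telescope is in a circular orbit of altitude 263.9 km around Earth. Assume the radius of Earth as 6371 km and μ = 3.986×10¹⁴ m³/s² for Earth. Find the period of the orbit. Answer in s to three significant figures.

T ≈ 5380 s

r = 6371 + 263.9 = 6634.9 km = 6.6349×10⁶ m.
Kepler's third law: T = 2π√(r³/μ) = 2π√((6.635×10⁶)³ / 3.986×10¹⁴).
r³/μ = 7.328×10⁵ s², so T = 2π × 8.560×10² = 5.379×10³ s.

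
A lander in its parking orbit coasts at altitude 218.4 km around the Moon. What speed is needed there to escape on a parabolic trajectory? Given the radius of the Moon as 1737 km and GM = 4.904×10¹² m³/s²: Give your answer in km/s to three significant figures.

r = 1737 + 218.4 = 1955.4 km = 1.9554×10⁶ m.
Escape speed v_esc = √(2μ/r) = √(2 × 4.904×10¹² / 1.955×10⁶) = √(5.016×10⁶) = 2240 m/s.
= 2.240 km/s.

v_esc ≈ 2.24 km/s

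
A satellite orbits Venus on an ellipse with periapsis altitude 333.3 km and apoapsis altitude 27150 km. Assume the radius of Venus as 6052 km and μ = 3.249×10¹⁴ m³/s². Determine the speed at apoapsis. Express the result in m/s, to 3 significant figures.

r_p = 6052 + 333.3 = 6385.3 km = 6.3853×10⁶ m.
r_a = 6052 + 27150 = 33202 km = 3.3202×10⁷ m.
Semi-major axis a = (r_p + r_a)/2 = 19794 km = 1.979×10⁷ m.
Vis-viva: v² = μ(2/r − 1/a) = 3.249×10¹⁴ × (6.024×10⁻⁸ − 5.052×10⁻⁸) = 3.157×10⁶ m²/s².
v = 1777 m/s.

v ≈ 1780 m/s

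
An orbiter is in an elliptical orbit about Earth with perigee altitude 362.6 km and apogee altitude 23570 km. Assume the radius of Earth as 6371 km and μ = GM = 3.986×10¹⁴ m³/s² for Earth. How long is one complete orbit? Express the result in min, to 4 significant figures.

T ≈ 411.9 min

r_p = 6371 + 362.6 = 6733.6 km = 6.7336×10⁶ m.
r_a = 6371 + 23570 = 29941 km = 2.9941×10⁷ m.
Semi-major axis a = (r_p + r_a)/2 = (6733.6 + 29941)/2 = 18337 km = 1.834×10⁷ m.
By Kepler's third law T = 2π√(a³/μ) = 2π × 3.933×10³ = 2.471×10⁴ s.
= 411.9 min.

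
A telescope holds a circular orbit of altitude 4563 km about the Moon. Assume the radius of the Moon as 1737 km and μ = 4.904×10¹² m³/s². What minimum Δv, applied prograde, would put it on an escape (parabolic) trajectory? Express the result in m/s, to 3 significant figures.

r = 1737 + 4563 = 6300.0 km = 6.3000×10⁶ m.
Circular speed v_c = √(μ/r) = 882.3 m/s.
Escape speed v_esc = √(2μ/r) = √2 × v_c = 1248 m/s.
Δv = v_esc − v_c = 365.5 m/s.

Δv ≈ 365 m/s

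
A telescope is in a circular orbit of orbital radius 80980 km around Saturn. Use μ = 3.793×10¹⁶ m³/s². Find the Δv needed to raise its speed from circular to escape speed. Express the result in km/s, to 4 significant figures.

r = 80980 km = 8.098×10⁷ m.
Circular speed v_c = √(μ/r) = 21640 m/s.
Escape speed v_esc = √(2μ/r) = √2 × v_c = 30610 m/s.
Δv = v_esc − v_c = 8965 m/s = 8.965 km/s.

Δv ≈ 8.965 km/s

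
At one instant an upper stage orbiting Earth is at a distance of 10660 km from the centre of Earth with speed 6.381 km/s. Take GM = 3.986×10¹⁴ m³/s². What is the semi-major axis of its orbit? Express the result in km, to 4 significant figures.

r = 1.066×10⁷ m.
Vis-viva rearranged: 1/a = 2/r − v²/μ = 1.876×10⁻⁷ − 1.022×10⁻⁷ = 8.547×10⁻⁸ m⁻¹.
a = 1.170×10⁷ m = 11700 km.

a ≈ 11700 km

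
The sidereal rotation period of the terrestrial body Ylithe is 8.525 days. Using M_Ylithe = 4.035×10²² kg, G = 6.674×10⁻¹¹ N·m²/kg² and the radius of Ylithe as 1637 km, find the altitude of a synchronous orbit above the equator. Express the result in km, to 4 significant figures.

h_sync ≈ 31690 km

μ = GM = 6.674×10⁻¹¹ × 4.035×10²² = 2.693×10¹² m³/s².
T = 8.525 days = 7.366×10⁵ s.
A synchronous orbit has period T, so by Kepler's third law a = (μT²/4π²)^(1/3).
μT²/4π² = 2.693×10¹² × (7.366×10⁵)² / 39.48 = 3.701×10²² m³.
a = 3.332×10⁷ m = 33324 km.
Altitude h = a − R = 33324 − 1637 = 31687 km.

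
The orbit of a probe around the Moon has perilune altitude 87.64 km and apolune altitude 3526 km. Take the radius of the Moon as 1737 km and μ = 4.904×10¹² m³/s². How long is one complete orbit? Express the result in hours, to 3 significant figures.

r_p = 1737 + 87.64 = 1824.6 km = 1.8246×10⁶ m.
r_a = 1737 + 3526 = 5263.0 km = 5.2630×10⁶ m.
Semi-major axis a = (r_p + r_a)/2 = (1824.6 + 5263.0)/2 = 3543.8 km = 3.544×10⁶ m.
By Kepler's third law T = 2π√(a³/μ) = 2π × 3.013×10³ = 1.893×10⁴ s.
= 5.258 hours.

T ≈ 5.26 hours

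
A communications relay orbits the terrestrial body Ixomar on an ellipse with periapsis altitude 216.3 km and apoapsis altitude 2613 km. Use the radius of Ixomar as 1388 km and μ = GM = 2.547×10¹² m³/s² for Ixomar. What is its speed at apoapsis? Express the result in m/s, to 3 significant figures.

v ≈ 604 m/s

r_p = 1388 + 216.3 = 1604.3 km = 1.6043×10⁶ m.
r_a = 1388 + 2613 = 4001.0 km = 4.0010×10⁶ m.
Semi-major axis a = (r_p + r_a)/2 = 2802.7 km = 2.803×10⁶ m.
Vis-viva: v² = μ(2/r − 1/a) = 2.547×10¹² × (4.999×10⁻⁷ − 3.568×10⁻⁷) = 3.644×10⁵ m²/s².
v = 603.7 m/s.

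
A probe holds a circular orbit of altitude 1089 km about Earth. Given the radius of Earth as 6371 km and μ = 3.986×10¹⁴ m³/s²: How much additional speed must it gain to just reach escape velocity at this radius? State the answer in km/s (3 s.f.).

Δv ≈ 3.03 km/s

r = 6371 + 1089 = 7460.0 km = 7.4600×10⁶ m.
Circular speed v_c = √(μ/r) = 7310 m/s.
Escape speed v_esc = √(2μ/r) = √2 × v_c = 10340 m/s.
Δv = v_esc − v_c = 3028 m/s = 3.028 km/s.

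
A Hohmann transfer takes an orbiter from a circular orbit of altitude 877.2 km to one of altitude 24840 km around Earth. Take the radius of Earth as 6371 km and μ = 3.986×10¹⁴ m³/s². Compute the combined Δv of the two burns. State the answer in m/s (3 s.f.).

r₁ = 6371 + 877.2 = 7248.2 km = 7.2482×10⁶ m.
r₂ = 6371 + 24840 = 31211 km = 3.1211×10⁷ m.
Transfer ellipse a_t = (r₁ + r₂)/2 = 1.923×10⁷ m.
At r₁: circular v_c1 = √(μ/r₁) = 7416 m/s; transfer-perigee v_p = √[μ(2/r₁ − 1/a_t)] = 9448 m/s.
Δv₁ = v_p − v_c1 = 2032 m/s.
At r₂: circular v_c2 = √(μ/r₂) = 3574 m/s; transfer-apogee v_a = √[μ(2/r₂ − 1/a_t)] = 2194 m/s.
Δv₂ = v_c2 − v_a = 1380 m/s.
Total Δv = Δv₁ + Δv₂ = 3412 m/s.

Δv_total ≈ 3410 m/s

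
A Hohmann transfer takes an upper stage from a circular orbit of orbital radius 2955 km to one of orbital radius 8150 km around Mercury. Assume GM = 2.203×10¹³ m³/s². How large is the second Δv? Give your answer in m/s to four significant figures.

Δv ≈ 444.7 m/s

r₁ = 2955 km = 2.955×10⁶ m.
r₂ = 8150 km = 8.150×10⁶ m.
Transfer ellipse a_t = (r₁ + r₂)/2 = 5.552×10⁶ m.
At r₁: circular v_c1 = √(μ/r₁) = 2730 m/s; transfer-periherm v_p = √[μ(2/r₁ − 1/a_t)] = 3308 m/s.
At r₂: circular v_c2 = √(μ/r₂) = 1644 m/s; transfer-apoherm v_a = √[μ(2/r₂ − 1/a_t)] = 1199 m/s.
Δv₂ = v_c2 − v_a = 444.7 m/s.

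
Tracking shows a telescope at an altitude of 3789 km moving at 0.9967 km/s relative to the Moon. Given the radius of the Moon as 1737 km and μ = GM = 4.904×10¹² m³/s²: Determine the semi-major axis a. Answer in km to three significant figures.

r = 1737 + 3789 = 5526.0 km = 5.526×10⁶ m.
Vis-viva rearranged: 1/a = 2/r − v²/μ = 3.619×10⁻⁷ − 2.026×10⁻⁷ = 1.594×10⁻⁷ m⁻¹.
a = 6.275×10⁶ m = 6275.3 km.

a ≈ 6280 km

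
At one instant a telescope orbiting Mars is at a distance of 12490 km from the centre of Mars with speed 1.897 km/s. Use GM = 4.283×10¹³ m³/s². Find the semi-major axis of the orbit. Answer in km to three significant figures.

a ≈ 13100 km

r = 1.249×10⁷ m.
Specific orbital energy ε = v²/2 − μ/r = (1897)²/2 − 4.283×10¹³/1.249×10⁷ = -1.630×10⁶ J/kg.
Since ε = −μ/(2a), a = −μ/(2ε) = 1.314×10⁷ m = 13139 km.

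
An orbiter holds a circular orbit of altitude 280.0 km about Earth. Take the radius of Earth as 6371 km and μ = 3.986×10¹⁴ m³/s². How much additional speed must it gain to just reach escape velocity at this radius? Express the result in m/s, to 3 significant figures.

r = 6371 + 280.0 = 6651.0 km = 6.6510×10⁶ m.
Circular speed v_c = √(μ/r) = 7742 m/s.
Escape speed v_esc = √(2μ/r) = √2 × v_c = 10950 m/s.
Δv = v_esc − v_c = 3207 m/s.

Δv ≈ 3210 m/s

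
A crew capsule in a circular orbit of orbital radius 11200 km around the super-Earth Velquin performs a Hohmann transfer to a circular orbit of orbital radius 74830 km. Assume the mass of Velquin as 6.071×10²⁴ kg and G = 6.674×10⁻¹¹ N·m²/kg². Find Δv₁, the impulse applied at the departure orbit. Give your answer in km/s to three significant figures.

μ = GM = 6.674×10⁻¹¹ × 6.071×10²⁴ = 4.052×10¹⁴ m³/s².
r₁ = 11200 km = 1.120×10⁷ m.
r₂ = 74830 km = 7.483×10⁷ m.
Transfer ellipse a_t = (r₁ + r₂)/2 = 4.302×10⁷ m.
At r₁: circular v_c1 = √(μ/r₁) = 6015 m/s; transfer-periapsis v_p = √[μ(2/r₁ − 1/a_t)] = 7933 m/s.
Δv₁ = v_p − v_c1 = 1918 m/s.
= 1.918 km/s.

Δv ≈ 1.92 km/s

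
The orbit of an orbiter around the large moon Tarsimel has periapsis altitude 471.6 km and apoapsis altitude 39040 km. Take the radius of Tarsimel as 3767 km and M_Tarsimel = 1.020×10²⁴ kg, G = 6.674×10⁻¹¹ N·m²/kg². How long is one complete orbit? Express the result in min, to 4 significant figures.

μ = GM = 6.674×10⁻¹¹ × 1.020×10²⁴ = 6.807×10¹³ m³/s².
r_p = 3767 + 471.6 = 4238.6 km = 4.2386×10⁶ m.
r_a = 3767 + 39040 = 42807 km = 4.2807×10⁷ m.
Semi-major axis a = (r_p + r_a)/2 = (4238.6 + 42807)/2 = 23523 km = 2.352×10⁷ m.
By Kepler's third law T = 2π√(a³/μ) = 2π × 1.383×10⁴ = 8.688×10⁴ s.
= 1448 min.

T ≈ 1448 min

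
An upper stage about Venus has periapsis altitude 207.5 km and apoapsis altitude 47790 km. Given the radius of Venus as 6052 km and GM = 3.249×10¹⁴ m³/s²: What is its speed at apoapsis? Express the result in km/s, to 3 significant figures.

r_p = 6052 + 207.5 = 6259.5 km = 6.2595×10⁶ m.
r_a = 6052 + 47790 = 53842 km = 5.3842×10⁷ m.
Semi-major axis a = (r_p + r_a)/2 = 30051 km = 3.005×10⁷ m.
Vis-viva: v² = μ(2/r − 1/a) = 3.249×10¹⁴ × (3.715×10⁻⁸ − 3.328×10⁻⁸) = 1.257×10⁶ m²/s².
v = 1121 m/s = 1.121 km/s.

v ≈ 1.12 km/s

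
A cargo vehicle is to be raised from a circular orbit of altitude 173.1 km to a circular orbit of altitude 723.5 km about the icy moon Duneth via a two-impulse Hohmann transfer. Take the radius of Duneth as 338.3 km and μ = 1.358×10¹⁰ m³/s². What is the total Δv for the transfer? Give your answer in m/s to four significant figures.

r₁ = 338.3 + 173.1 = 511.40 km = 5.1140×10⁵ m.
r₂ = 338.3 + 723.5 = 1061.8 km = 1.0618×10⁶ m.
Transfer ellipse a_t = (r₁ + r₂)/2 = 7.866×10⁵ m.
At r₁: circular v_c1 = √(μ/r₁) = 163.0 m/s; transfer-periapsis v_p = √[μ(2/r₁ − 1/a_t)] = 189.3 m/s.
Δv₁ = v_p − v_c1 = 26.37 m/s.
At r₂: circular v_c2 = √(μ/r₂) = 113.1 m/s; transfer-apoapsis v_a = √[μ(2/r₂ − 1/a_t)] = 91.19 m/s.
Δv₂ = v_c2 − v_a = 21.90 m/s.
Total Δv = Δv₁ + Δv₂ = 48.28 m/s.

Δv_total ≈ 48.28 m/s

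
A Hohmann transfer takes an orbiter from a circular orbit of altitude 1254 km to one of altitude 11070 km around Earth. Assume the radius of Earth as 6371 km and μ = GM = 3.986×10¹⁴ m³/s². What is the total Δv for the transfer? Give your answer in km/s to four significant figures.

Δv_total ≈ 2.351 km/s

r₁ = 6371 + 1254 = 7625.0 km = 7.6250×10⁶ m.
r₂ = 6371 + 11070 = 17441 km = 1.7441×10⁷ m.
Transfer ellipse a_t = (r₁ + r₂)/2 = 1.253×10⁷ m.
At r₁: circular v_c1 = √(μ/r₁) = 7230 m/s; transfer-perigee v_p = √[μ(2/r₁ − 1/a_t)] = 8529 m/s.
Δv₁ = v_p − v_c1 = 1299 m/s.
At r₂: circular v_c2 = √(μ/r₂) = 4781 m/s; transfer-apogee v_a = √[μ(2/r₂ − 1/a_t)] = 3729 m/s.
Δv₂ = v_c2 − v_a = 1052 m/s.
Total Δv = Δv₁ + Δv₂ = 2351 m/s = 2.351 km/s.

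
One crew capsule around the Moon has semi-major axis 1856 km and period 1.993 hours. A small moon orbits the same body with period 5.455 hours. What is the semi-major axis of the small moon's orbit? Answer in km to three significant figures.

Kepler's third law: a³ ∝ T², so a₂ = a₁ (T₂/T₁)^(2/3).
T₂/T₁ = 2.737, (T₂/T₁)^(2/3) = 1.957.
a₂ = 1856 × 1.957 = 3632 km.

a₂ ≈ 3630 km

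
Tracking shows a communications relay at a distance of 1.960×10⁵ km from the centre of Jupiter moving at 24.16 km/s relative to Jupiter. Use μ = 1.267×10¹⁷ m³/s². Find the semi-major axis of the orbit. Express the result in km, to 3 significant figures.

r = 1.960×10⁸ m.
Specific orbital energy ε = v²/2 − μ/r = (24160)²/2 − 1.267×10¹⁷/1.960×10⁸ = -3.546×10⁸ J/kg.
Since ε = −μ/(2a), a = −μ/(2ε) = 1.787×10⁸ m = 1.7866×10⁵ km.

a ≈ 1.79×10⁵ km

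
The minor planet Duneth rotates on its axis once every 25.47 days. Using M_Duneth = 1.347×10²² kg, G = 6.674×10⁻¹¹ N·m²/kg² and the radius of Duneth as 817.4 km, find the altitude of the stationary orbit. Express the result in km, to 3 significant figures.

μ = GM = 6.674×10⁻¹¹ × 1.347×10²² = 8.990×10¹¹ m³/s².
T = 25.47 days = 2.201×10⁶ s.
A synchronous orbit has period T, so by Kepler's third law a = (μT²/4π²)^(1/3).
μT²/4π² = 8.990×10¹¹ × (2.201×10⁶)² / 39.48 = 1.103×10²³ m³.
a = 4.795×10⁷ m = 47954 km.
Altitude h = a − R = 47954 − 817.4 = 47137 km.

h_sync ≈ 47100 km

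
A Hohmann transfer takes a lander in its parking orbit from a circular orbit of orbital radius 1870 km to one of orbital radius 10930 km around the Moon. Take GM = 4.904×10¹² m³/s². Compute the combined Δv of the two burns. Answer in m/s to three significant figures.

r₁ = 1870 km = 1.870×10⁶ m.
r₂ = 10930 km = 1.093×10⁷ m.
Transfer ellipse a_t = (r₁ + r₂)/2 = 6.400×10⁶ m.
At r₁: circular v_c1 = √(μ/r₁) = 1619 m/s; transfer-perilune v_p = √[μ(2/r₁ − 1/a_t)] = 2116 m/s.
Δv₁ = v_p − v_c1 = 496.9 m/s.
At r₂: circular v_c2 = √(μ/r₂) = 669.8 m/s; transfer-apolune v_a = √[μ(2/r₂ − 1/a_t)] = 362.1 m/s.
Δv₂ = v_c2 − v_a = 307.8 m/s.
Total Δv = Δv₁ + Δv₂ = 804.6 m/s.

Δv_total ≈ 805 m/s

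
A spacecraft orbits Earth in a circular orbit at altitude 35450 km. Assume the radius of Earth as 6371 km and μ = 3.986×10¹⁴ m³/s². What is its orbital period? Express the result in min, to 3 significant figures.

T ≈ 1420 min

r = 6371 + 35450 = 41821 km = 4.1821×10⁷ m.
Kepler's third law: T = 2π√(r³/μ) = 2π√((4.182×10⁷)³ / 3.986×10¹⁴).
r³/μ = 1.835×10⁸ s², so T = 2π × 1.355×10⁴ = 8.511×10⁴ s.
Converting: 8.511×10⁴ s ÷ 60.00 = 1419 min.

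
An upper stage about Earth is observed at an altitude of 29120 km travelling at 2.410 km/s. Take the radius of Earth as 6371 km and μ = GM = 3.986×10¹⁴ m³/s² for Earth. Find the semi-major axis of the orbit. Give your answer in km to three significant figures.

r = 6371 + 29120 = 35491 km = 3.549×10⁷ m.
Specific orbital energy ε = v²/2 − μ/r = (2410)²/2 − 3.986×10¹⁴/3.549×10⁷ = -8.327×10⁶ J/kg.
Since ε = −μ/(2a), a = −μ/(2ε) = 2.393×10⁷ m = 23934 km.

a ≈ 23900 km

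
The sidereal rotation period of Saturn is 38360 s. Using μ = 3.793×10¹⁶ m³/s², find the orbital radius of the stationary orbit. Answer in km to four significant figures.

r_sync ≈ 1.122×10⁵ km

A synchronous orbit has period T, so by Kepler's third law a = (μT²/4π²)^(1/3).
μT²/4π² = 3.793×10¹⁶ × (3.836×10⁴)² / 39.48 = 1.414×10²⁴ m³.
a = 1.122×10⁸ m = 1.1223×10⁵ km.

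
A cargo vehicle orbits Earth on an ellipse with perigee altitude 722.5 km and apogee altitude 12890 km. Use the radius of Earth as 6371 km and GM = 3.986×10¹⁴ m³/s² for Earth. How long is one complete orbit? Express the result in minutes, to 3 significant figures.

r_p = 6371 + 722.5 = 7093.5 km = 7.0935×10⁶ m.
r_a = 6371 + 12890 = 19261 km = 1.9261×10⁷ m.
Semi-major axis a = (r_p + r_a)/2 = (7093.5 + 19261)/2 = 13177 km = 1.318×10⁷ m.
By Kepler's third law T = 2π√(a³/μ) = 2π × 2.396×10³ = 1.505×10⁴ s.
= 250.9 minutes.

T ≈ 251 minutes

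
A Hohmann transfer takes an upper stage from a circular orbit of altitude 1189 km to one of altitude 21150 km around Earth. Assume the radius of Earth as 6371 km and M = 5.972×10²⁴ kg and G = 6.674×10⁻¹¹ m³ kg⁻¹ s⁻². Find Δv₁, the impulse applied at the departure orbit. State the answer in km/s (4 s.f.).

Δv ≈ 1.834 km/s

μ = GM = 6.674×10⁻¹¹ × 5.972×10²⁴ = 3.986×10¹⁴ m³/s².
r₁ = 6371 + 1189 = 7560.0 km = 7.5600×10⁶ m.
r₂ = 6371 + 21150 = 27521 km = 2.7521×10⁷ m.
Transfer ellipse a_t = (r₁ + r₂)/2 = 1.754×10⁷ m.
At r₁: circular v_c1 = √(μ/r₁) = 7261 m/s; transfer-perigee v_p = √[μ(2/r₁ − 1/a_t)] = 9095 m/s.
Δv₁ = v_p − v_c1 = 1834 m/s.
= 1.834 km/s.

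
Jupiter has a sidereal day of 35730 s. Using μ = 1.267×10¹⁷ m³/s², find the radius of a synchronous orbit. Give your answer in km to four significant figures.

A synchronous orbit has period T, so by Kepler's third law a = (μT²/4π²)^(1/3).
μT²/4π² = 1.267×10¹⁷ × (3.573×10⁴)² / 39.48 = 4.097×10²⁴ m³.
a = 1.600×10⁸ m = 1.6002×10⁵ km.

r_sync ≈ 1.600×10⁵ km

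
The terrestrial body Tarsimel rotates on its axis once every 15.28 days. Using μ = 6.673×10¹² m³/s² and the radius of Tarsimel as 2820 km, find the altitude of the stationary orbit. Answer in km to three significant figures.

T = 15.28 days = 1.320×10⁶ s.
A synchronous orbit has period T, so by Kepler's third law a = (μT²/4π²)^(1/3).
μT²/4π² = 6.673×10¹² × (1.320×10⁶)² / 39.48 = 2.946×10²³ m³.
a = 6.654×10⁷ m = 66539 km.
Altitude h = a − R = 66539 − 2820 = 63719 km.

h_sync ≈ 63700 km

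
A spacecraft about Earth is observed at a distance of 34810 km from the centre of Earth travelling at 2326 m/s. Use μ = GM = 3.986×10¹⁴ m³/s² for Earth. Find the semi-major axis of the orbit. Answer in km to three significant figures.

r = 3.481×10⁷ m.
Specific orbital energy ε = v²/2 − μ/r = (2326)²/2 − 3.986×10¹⁴/3.481×10⁷ = -8.746×10⁶ J/kg.
Since ε = −μ/(2a), a = −μ/(2ε) = 2.279×10⁷ m = 22789 km.

a ≈ 22800 km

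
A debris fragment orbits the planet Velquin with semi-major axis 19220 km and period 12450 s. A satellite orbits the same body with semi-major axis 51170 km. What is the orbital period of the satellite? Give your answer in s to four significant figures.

T₂ ≈ 54080 s

Kepler's third law: T² ∝ a³, so T₂ = T₁ (a₂/a₁)^(3/2).
a₂/a₁ = 2.662, (a₂/a₁)^(3/2) = 4.344.
T₂ = 12450 × 4.344 = 54080 s.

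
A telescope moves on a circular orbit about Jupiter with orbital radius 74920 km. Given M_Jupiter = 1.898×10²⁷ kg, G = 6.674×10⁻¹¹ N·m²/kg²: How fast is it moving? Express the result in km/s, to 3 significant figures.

v ≈ 41.1 km/s

μ = GM = 6.674×10⁻¹¹ × 1.898×10²⁷ = 1.267×10¹⁷ m³/s².
r = 74920 km = 7.492×10⁷ m.
For a circular orbit v = √(μ/r) = √(1.267×10¹⁷ / 7.492×10⁷) = √(1.691×10⁹) = 41120 m/s.
That is 41.12 km/s.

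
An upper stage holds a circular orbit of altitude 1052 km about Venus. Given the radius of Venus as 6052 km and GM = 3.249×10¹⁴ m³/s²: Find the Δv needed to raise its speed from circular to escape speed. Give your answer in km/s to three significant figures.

r = 6052 + 1052 = 7104.0 km = 7.1040×10⁶ m.
Circular speed v_c = √(μ/r) = 6763 m/s.
Escape speed v_esc = √(2μ/r) = √2 × v_c = 9564 m/s.
Δv = v_esc − v_c = 2801 m/s = 2.801 km/s.

Δv ≈ 2.80 km/s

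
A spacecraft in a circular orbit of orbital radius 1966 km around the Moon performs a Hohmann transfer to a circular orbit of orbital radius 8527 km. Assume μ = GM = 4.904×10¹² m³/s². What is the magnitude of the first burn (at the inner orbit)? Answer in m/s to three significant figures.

r₁ = 1966 km = 1.966×10⁶ m.
r₂ = 8527 km = 8.527×10⁶ m.
Transfer ellipse a_t = (r₁ + r₂)/2 = 5.246×10⁶ m.
At r₁: circular v_c1 = √(μ/r₁) = 1579 m/s; transfer-perilune v_p = √[μ(2/r₁ − 1/a_t)] = 2013 m/s.
Δv₁ = v_p − v_c1 = 434.1 m/s.

Δv ≈ 434 m/s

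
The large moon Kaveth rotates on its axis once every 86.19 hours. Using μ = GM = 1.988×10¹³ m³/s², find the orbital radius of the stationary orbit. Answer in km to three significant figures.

T = 86.19 hours = 3.103×10⁵ s.
A synchronous orbit has period T, so by Kepler's third law a = (μT²/4π²)^(1/3).
μT²/4π² = 1.988×10¹³ × (3.103×10⁵)² / 39.48 = 4.848×10²² m³.
a = 3.646×10⁷ m = 36464 km.

r_sync ≈ 36500 km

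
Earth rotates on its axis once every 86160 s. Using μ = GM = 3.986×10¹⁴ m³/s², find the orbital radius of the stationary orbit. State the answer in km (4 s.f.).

r_sync ≈ 42160 km

A synchronous orbit has period T, so by Kepler's third law a = (μT²/4π²)^(1/3).
μT²/4π² = 3.986×10¹⁴ × (8.616×10⁴)² / 39.48 = 7.495×10²² m³.
a = 4.216×10⁷ m = 42163 km.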